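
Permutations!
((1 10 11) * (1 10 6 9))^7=(1 6 9)(10 11)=((1 6 9)(10 11))^7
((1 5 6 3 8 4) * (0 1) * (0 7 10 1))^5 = ((1 5 6 3 8 4 7 10))^5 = (1 4 6 10 8 5 7 3)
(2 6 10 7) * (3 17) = [0, 1, 6, 17, 4, 5, 10, 2, 8, 9, 7, 11, 12, 13, 14, 15, 16, 3] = (2 6 10 7)(3 17)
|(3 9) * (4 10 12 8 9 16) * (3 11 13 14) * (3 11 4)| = 30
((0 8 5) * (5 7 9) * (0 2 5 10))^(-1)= ((0 8 7 9 10)(2 5))^(-1)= (0 10 9 7 8)(2 5)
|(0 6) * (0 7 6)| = 2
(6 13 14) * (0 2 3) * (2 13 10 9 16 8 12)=(0 13 14 6 10 9 16 8 12 2 3)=[13, 1, 3, 0, 4, 5, 10, 7, 12, 16, 9, 11, 2, 14, 6, 15, 8]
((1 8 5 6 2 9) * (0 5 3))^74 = ((0 5 6 2 9 1 8 3))^74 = (0 6 9 8)(1 3 5 2)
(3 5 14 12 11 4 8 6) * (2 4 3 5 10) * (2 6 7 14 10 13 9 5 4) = [0, 1, 2, 13, 8, 10, 4, 14, 7, 5, 6, 3, 11, 9, 12] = (3 13 9 5 10 6 4 8 7 14 12 11)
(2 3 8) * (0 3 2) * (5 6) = [3, 1, 2, 8, 4, 6, 5, 7, 0] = (0 3 8)(5 6)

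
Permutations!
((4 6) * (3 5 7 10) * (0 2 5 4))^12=(0 10)(2 3)(4 5)(6 7)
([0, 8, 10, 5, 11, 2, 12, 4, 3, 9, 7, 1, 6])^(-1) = [0, 11, 5, 8, 7, 3, 12, 10, 1, 9, 2, 4, 6]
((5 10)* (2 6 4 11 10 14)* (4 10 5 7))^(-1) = ((2 6 10 7 4 11 5 14))^(-1) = (2 14 5 11 4 7 10 6)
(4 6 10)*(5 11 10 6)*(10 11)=(11)(4 5 10)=[0, 1, 2, 3, 5, 10, 6, 7, 8, 9, 4, 11]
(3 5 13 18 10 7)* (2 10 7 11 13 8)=(2 10 11 13 18 7 3 5 8)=[0, 1, 10, 5, 4, 8, 6, 3, 2, 9, 11, 13, 12, 18, 14, 15, 16, 17, 7]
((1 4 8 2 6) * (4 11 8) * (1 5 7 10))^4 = (1 6)(2 10)(5 11)(7 8)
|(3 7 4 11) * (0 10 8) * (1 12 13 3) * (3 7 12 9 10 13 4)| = 11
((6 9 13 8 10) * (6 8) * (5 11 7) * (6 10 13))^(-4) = (5 7 11)(8 10 13)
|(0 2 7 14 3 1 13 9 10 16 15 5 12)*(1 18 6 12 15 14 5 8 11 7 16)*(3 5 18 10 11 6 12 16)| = 66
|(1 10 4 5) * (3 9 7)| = 12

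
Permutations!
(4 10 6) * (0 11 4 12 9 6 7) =(0 11 4 10 7)(6 12 9) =[11, 1, 2, 3, 10, 5, 12, 0, 8, 6, 7, 4, 9]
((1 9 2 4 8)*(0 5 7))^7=(0 5 7)(1 2 8 9 4)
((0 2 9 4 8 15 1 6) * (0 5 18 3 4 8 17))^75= (0 8 6 3)(1 18 17 9)(2 15 5 4)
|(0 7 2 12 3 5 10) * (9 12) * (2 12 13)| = |(0 7 12 3 5 10)(2 9 13)| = 6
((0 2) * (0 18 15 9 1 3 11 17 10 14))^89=(0 2 18 15 9 1 3 11 17 10 14)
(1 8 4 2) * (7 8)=(1 7 8 4 2)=[0, 7, 1, 3, 2, 5, 6, 8, 4]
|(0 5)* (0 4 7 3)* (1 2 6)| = |(0 5 4 7 3)(1 2 6)| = 15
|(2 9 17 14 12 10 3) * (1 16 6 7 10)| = |(1 16 6 7 10 3 2 9 17 14 12)| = 11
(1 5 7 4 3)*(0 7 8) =[7, 5, 2, 1, 3, 8, 6, 4, 0] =(0 7 4 3 1 5 8)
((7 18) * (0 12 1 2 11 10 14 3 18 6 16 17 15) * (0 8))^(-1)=(0 8 15 17 16 6 7 18 3 14 10 11 2 1 12)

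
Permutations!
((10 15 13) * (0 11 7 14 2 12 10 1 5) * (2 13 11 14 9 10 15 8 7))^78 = (0 1 14 5 13)(2 15)(7 10)(8 9)(11 12)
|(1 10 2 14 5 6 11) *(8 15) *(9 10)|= 8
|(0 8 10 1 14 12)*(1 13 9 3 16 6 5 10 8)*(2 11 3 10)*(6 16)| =|(16)(0 1 14 12)(2 11 3 6 5)(9 10 13)| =60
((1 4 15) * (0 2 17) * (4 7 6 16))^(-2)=((0 2 17)(1 7 6 16 4 15))^(-2)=(0 2 17)(1 4 6)(7 15 16)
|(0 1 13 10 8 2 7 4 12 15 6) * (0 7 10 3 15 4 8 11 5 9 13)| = 22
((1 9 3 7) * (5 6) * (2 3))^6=((1 9 2 3 7)(5 6))^6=(1 9 2 3 7)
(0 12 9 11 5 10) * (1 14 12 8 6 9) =[8, 14, 2, 3, 4, 10, 9, 7, 6, 11, 0, 5, 1, 13, 12] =(0 8 6 9 11 5 10)(1 14 12)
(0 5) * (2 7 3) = (0 5)(2 7 3) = [5, 1, 7, 2, 4, 0, 6, 3]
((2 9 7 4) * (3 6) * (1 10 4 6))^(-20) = (1 9)(2 3)(4 6)(7 10)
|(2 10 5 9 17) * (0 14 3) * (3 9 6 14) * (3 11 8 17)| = |(0 11 8 17 2 10 5 6 14 9 3)| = 11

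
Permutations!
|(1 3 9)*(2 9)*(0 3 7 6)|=7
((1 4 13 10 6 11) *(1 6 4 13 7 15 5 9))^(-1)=((1 13 10 4 7 15 5 9)(6 11))^(-1)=(1 9 5 15 7 4 10 13)(6 11)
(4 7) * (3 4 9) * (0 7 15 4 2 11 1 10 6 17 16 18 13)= (0 7 9 3 2 11 1 10 6 17 16 18 13)(4 15)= [7, 10, 11, 2, 15, 5, 17, 9, 8, 3, 6, 1, 12, 0, 14, 4, 18, 16, 13]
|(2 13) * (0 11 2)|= |(0 11 2 13)|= 4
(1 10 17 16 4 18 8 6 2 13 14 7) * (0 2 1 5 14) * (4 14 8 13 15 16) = (0 2 15 16 14 7 5 8 6 1 10 17 4 18 13) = [2, 10, 15, 3, 18, 8, 1, 5, 6, 9, 17, 11, 12, 0, 7, 16, 14, 4, 13]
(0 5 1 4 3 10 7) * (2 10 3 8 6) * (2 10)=(0 5 1 4 8 6 10 7)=[5, 4, 2, 3, 8, 1, 10, 0, 6, 9, 7]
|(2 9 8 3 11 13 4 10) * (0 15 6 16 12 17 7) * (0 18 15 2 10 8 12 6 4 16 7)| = 10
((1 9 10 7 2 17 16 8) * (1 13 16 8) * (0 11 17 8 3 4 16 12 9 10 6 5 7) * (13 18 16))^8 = ((0 11 17 3 4 13 12 9 6 5 7 2 8 18 16 1 10))^8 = (0 6 10 9 1 12 16 13 18 4 8 3 2 17 7 11 5)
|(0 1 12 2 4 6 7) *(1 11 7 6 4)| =|(0 11 7)(1 12 2)| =3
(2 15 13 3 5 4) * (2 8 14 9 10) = (2 15 13 3 5 4 8 14 9 10) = [0, 1, 15, 5, 8, 4, 6, 7, 14, 10, 2, 11, 12, 3, 9, 13]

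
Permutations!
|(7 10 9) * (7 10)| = 2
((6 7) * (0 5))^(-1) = ((0 5)(6 7))^(-1) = (0 5)(6 7)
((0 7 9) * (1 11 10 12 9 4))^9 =(0 7 4 1 11 10 12 9)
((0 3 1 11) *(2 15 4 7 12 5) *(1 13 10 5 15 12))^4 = (0 5 4)(1 13 12)(2 7 3)(10 15 11)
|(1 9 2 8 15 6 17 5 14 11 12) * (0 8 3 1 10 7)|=44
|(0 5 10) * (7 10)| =4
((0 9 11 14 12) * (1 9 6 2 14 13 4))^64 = ((0 6 2 14 12)(1 9 11 13 4))^64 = (0 12 14 2 6)(1 4 13 11 9)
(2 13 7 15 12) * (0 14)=(0 14)(2 13 7 15 12)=[14, 1, 13, 3, 4, 5, 6, 15, 8, 9, 10, 11, 2, 7, 0, 12]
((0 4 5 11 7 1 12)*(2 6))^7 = ((0 4 5 11 7 1 12)(2 6))^7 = (12)(2 6)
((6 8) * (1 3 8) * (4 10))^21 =(1 3 8 6)(4 10)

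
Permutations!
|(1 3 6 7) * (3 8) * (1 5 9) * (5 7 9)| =|(1 8 3 6 9)| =5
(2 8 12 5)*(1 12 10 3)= (1 12 5 2 8 10 3)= [0, 12, 8, 1, 4, 2, 6, 7, 10, 9, 3, 11, 5]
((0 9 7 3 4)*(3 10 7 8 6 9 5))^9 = (0 5 3 4)(7 10)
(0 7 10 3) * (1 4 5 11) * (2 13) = (0 7 10 3)(1 4 5 11)(2 13) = [7, 4, 13, 0, 5, 11, 6, 10, 8, 9, 3, 1, 12, 2]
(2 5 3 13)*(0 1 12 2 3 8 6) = (0 1 12 2 5 8 6)(3 13) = [1, 12, 5, 13, 4, 8, 0, 7, 6, 9, 10, 11, 2, 3]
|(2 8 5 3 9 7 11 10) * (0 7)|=|(0 7 11 10 2 8 5 3 9)|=9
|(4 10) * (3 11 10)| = |(3 11 10 4)| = 4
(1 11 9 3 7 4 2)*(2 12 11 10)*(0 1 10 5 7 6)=(0 1 5 7 4 12 11 9 3 6)(2 10)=[1, 5, 10, 6, 12, 7, 0, 4, 8, 3, 2, 9, 11]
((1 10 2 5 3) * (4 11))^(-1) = ((1 10 2 5 3)(4 11))^(-1) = (1 3 5 2 10)(4 11)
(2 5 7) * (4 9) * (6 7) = (2 5 6 7)(4 9) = [0, 1, 5, 3, 9, 6, 7, 2, 8, 4]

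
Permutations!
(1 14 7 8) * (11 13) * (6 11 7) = (1 14 6 11 13 7 8) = [0, 14, 2, 3, 4, 5, 11, 8, 1, 9, 10, 13, 12, 7, 6]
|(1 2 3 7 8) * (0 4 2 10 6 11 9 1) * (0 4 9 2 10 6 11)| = 28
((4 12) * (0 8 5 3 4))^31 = ((0 8 5 3 4 12))^31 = (0 8 5 3 4 12)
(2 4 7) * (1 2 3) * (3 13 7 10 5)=[0, 2, 4, 1, 10, 3, 6, 13, 8, 9, 5, 11, 12, 7]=(1 2 4 10 5 3)(7 13)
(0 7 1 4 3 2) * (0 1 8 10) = (0 7 8 10)(1 4 3 2) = [7, 4, 1, 2, 3, 5, 6, 8, 10, 9, 0]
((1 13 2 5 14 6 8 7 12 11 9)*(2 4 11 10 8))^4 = ((1 13 4 11 9)(2 5 14 6)(7 12 10 8))^4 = (14)(1 9 11 4 13)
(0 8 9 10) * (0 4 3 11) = (0 8 9 10 4 3 11) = [8, 1, 2, 11, 3, 5, 6, 7, 9, 10, 4, 0]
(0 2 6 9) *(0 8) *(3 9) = (0 2 6 3 9 8) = [2, 1, 6, 9, 4, 5, 3, 7, 0, 8]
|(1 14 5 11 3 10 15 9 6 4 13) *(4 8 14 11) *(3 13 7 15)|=24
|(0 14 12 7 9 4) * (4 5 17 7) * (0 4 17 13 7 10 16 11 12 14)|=|(5 13 7 9)(10 16 11 12 17)|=20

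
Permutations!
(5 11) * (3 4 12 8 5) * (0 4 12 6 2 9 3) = (0 4 6 2 9 3 12 8 5 11) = [4, 1, 9, 12, 6, 11, 2, 7, 5, 3, 10, 0, 8]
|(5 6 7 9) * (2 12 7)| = |(2 12 7 9 5 6)| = 6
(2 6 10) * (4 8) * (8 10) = [0, 1, 6, 3, 10, 5, 8, 7, 4, 9, 2] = (2 6 8 4 10)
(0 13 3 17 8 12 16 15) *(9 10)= [13, 1, 2, 17, 4, 5, 6, 7, 12, 10, 9, 11, 16, 3, 14, 0, 15, 8]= (0 13 3 17 8 12 16 15)(9 10)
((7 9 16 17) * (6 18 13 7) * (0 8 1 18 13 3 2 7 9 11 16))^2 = ((0 8 1 18 3 2 7 11 16 17 6 13 9))^2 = (0 1 3 7 16 6 9 8 18 2 11 17 13)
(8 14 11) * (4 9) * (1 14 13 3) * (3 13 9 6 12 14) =(1 3)(4 6 12 14 11 8 9) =[0, 3, 2, 1, 6, 5, 12, 7, 9, 4, 10, 8, 14, 13, 11]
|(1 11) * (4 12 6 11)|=|(1 4 12 6 11)|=5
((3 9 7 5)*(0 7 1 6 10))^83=((0 7 5 3 9 1 6 10))^83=(0 3 6 7 9 10 5 1)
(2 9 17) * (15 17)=(2 9 15 17)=[0, 1, 9, 3, 4, 5, 6, 7, 8, 15, 10, 11, 12, 13, 14, 17, 16, 2]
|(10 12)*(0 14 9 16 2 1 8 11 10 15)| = 11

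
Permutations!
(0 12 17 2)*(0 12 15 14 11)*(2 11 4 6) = [15, 1, 12, 3, 6, 5, 2, 7, 8, 9, 10, 0, 17, 13, 4, 14, 16, 11] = (0 15 14 4 6 2 12 17 11)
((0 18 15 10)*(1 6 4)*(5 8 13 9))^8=(18)(1 4 6)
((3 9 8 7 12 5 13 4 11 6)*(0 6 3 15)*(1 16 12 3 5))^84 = ((0 6 15)(1 16 12)(3 9 8 7)(4 11 5 13))^84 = (16)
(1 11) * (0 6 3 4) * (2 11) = [6, 2, 11, 4, 0, 5, 3, 7, 8, 9, 10, 1] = (0 6 3 4)(1 2 11)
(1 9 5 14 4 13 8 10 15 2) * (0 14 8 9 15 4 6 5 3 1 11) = [14, 15, 11, 1, 13, 8, 5, 7, 10, 3, 4, 0, 12, 9, 6, 2] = (0 14 6 5 8 10 4 13 9 3 1 15 2 11)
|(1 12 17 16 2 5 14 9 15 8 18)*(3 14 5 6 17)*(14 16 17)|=|(1 12 3 16 2 6 14 9 15 8 18)|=11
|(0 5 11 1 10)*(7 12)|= 10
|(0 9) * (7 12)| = 2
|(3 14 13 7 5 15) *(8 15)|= 7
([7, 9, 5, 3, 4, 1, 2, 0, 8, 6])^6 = (1 9 6 2 5)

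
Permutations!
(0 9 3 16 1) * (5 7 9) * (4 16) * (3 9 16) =(0 5 7 16 1)(3 4) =[5, 0, 2, 4, 3, 7, 6, 16, 8, 9, 10, 11, 12, 13, 14, 15, 1]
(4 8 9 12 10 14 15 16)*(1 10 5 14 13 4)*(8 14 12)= (1 10 13 4 14 15 16)(5 12)(8 9)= [0, 10, 2, 3, 14, 12, 6, 7, 9, 8, 13, 11, 5, 4, 15, 16, 1]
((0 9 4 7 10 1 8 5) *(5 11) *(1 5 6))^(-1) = (0 5 10 7 4 9)(1 6 11 8)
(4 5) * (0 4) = [4, 1, 2, 3, 5, 0] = (0 4 5)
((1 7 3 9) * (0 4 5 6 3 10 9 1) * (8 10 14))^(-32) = (0 4 5 6 3 1 7 14 8 10 9)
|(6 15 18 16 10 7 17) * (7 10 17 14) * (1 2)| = 10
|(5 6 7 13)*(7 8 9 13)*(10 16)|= |(5 6 8 9 13)(10 16)|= 10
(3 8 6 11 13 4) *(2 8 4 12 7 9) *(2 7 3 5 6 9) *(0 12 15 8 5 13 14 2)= [12, 1, 5, 4, 13, 6, 11, 0, 9, 7, 10, 14, 3, 15, 2, 8]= (0 12 3 4 13 15 8 9 7)(2 5 6 11 14)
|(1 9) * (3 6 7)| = 6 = |(1 9)(3 6 7)|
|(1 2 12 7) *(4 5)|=4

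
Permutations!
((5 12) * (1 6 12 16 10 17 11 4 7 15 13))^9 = (1 7 17 5)(4 10 12 13)(6 15 11 16)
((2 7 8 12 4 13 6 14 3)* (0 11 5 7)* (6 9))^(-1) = (0 2 3 14 6 9 13 4 12 8 7 5 11)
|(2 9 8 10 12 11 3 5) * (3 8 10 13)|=9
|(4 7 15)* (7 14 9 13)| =6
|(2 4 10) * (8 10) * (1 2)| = 5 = |(1 2 4 8 10)|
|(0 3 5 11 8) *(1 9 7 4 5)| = 9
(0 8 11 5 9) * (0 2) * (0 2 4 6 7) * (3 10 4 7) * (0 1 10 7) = (0 8 11 5 9)(1 10 4 6 3 7) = [8, 10, 2, 7, 6, 9, 3, 1, 11, 0, 4, 5]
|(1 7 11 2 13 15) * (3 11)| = 7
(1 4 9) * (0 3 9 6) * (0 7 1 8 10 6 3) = (1 4 3 9 8 10 6 7) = [0, 4, 2, 9, 3, 5, 7, 1, 10, 8, 6]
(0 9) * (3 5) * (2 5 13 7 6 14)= [9, 1, 5, 13, 4, 3, 14, 6, 8, 0, 10, 11, 12, 7, 2]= (0 9)(2 5 3 13 7 6 14)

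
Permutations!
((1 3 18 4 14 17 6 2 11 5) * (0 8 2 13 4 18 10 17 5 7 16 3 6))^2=((18)(0 8 2 11 7 16 3 10 17)(1 6 13 4 14 5))^2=(18)(0 2 7 3 17 8 11 16 10)(1 13 14)(4 5 6)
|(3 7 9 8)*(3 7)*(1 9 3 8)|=|(1 9)(3 8 7)|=6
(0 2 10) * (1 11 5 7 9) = (0 2 10)(1 11 5 7 9) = [2, 11, 10, 3, 4, 7, 6, 9, 8, 1, 0, 5]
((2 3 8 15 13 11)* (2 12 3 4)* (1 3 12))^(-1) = (1 11 13 15 8 3)(2 4)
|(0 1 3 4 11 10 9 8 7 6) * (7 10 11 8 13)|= 10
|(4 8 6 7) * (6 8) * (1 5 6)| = |(8)(1 5 6 7 4)| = 5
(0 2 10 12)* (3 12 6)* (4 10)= (0 2 4 10 6 3 12)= [2, 1, 4, 12, 10, 5, 3, 7, 8, 9, 6, 11, 0]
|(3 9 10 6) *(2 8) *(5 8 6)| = 7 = |(2 6 3 9 10 5 8)|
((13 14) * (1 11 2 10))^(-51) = (1 11 2 10)(13 14)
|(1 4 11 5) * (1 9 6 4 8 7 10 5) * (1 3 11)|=8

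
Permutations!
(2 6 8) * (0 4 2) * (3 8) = [4, 1, 6, 8, 2, 5, 3, 7, 0] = (0 4 2 6 3 8)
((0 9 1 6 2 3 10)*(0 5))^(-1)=((0 9 1 6 2 3 10 5))^(-1)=(0 5 10 3 2 6 1 9)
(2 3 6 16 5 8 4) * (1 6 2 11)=[0, 6, 3, 2, 11, 8, 16, 7, 4, 9, 10, 1, 12, 13, 14, 15, 5]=(1 6 16 5 8 4 11)(2 3)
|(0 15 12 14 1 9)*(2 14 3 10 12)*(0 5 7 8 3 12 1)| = |(0 15 2 14)(1 9 5 7 8 3 10)| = 28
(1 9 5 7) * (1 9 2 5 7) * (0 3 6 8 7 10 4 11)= (0 3 6 8 7 9 10 4 11)(1 2 5)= [3, 2, 5, 6, 11, 1, 8, 9, 7, 10, 4, 0]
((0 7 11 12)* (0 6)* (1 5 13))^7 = ((0 7 11 12 6)(1 5 13))^7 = (0 11 6 7 12)(1 5 13)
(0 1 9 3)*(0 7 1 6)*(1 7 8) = [6, 9, 2, 8, 4, 5, 0, 7, 1, 3] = (0 6)(1 9 3 8)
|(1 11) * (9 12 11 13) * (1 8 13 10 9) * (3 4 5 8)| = |(1 10 9 12 11 3 4 5 8 13)| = 10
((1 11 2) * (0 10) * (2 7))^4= ((0 10)(1 11 7 2))^4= (11)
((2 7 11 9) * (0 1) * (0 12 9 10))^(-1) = (0 10 11 7 2 9 12 1)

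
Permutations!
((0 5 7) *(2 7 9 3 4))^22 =(0 5 9 3 4 2 7)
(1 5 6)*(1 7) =(1 5 6 7) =[0, 5, 2, 3, 4, 6, 7, 1]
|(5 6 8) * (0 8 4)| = |(0 8 5 6 4)| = 5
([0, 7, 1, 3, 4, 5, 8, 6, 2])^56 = [0, 7, 1, 3, 4, 5, 8, 6, 2]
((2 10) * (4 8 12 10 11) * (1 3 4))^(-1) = ((1 3 4 8 12 10 2 11))^(-1) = (1 11 2 10 12 8 4 3)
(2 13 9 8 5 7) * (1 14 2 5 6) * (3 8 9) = (1 14 2 13 3 8 6)(5 7) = [0, 14, 13, 8, 4, 7, 1, 5, 6, 9, 10, 11, 12, 3, 2]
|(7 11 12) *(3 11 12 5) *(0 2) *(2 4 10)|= |(0 4 10 2)(3 11 5)(7 12)|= 12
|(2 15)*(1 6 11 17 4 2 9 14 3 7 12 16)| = 13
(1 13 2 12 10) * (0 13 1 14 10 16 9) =(0 13 2 12 16 9)(10 14) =[13, 1, 12, 3, 4, 5, 6, 7, 8, 0, 14, 11, 16, 2, 10, 15, 9]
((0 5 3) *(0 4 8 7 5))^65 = ((3 4 8 7 5))^65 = (8)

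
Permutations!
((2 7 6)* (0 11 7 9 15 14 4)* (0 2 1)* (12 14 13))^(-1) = ((0 11 7 6 1)(2 9 15 13 12 14 4))^(-1) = (0 1 6 7 11)(2 4 14 12 13 15 9)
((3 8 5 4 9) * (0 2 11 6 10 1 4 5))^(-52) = (0 3 4 10 11)(1 6 2 8 9)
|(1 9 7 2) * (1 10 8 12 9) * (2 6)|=7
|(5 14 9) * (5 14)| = 2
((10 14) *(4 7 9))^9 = ((4 7 9)(10 14))^9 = (10 14)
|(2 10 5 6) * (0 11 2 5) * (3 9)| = 4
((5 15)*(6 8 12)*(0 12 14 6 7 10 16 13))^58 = (0 16 7)(6 8 14)(10 12 13)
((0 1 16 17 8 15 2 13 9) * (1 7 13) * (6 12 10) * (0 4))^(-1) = (0 4 9 13 7)(1 2 15 8 17 16)(6 10 12)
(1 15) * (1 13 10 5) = [0, 15, 2, 3, 4, 1, 6, 7, 8, 9, 5, 11, 12, 10, 14, 13] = (1 15 13 10 5)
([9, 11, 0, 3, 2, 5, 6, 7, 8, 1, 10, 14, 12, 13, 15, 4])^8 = (15)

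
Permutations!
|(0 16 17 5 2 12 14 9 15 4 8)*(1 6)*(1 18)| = 33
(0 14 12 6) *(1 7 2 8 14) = (0 1 7 2 8 14 12 6) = [1, 7, 8, 3, 4, 5, 0, 2, 14, 9, 10, 11, 6, 13, 12]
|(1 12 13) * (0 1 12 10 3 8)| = 10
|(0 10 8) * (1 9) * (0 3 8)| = 2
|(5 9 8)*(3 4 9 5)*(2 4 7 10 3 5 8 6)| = 12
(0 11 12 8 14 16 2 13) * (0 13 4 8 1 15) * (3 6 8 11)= (0 3 6 8 14 16 2 4 11 12 1 15)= [3, 15, 4, 6, 11, 5, 8, 7, 14, 9, 10, 12, 1, 13, 16, 0, 2]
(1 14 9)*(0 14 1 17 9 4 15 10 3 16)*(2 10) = (0 14 4 15 2 10 3 16)(9 17) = [14, 1, 10, 16, 15, 5, 6, 7, 8, 17, 3, 11, 12, 13, 4, 2, 0, 9]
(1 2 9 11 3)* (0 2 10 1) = (0 2 9 11 3)(1 10) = [2, 10, 9, 0, 4, 5, 6, 7, 8, 11, 1, 3]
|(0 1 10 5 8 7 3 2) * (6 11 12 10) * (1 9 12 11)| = 18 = |(0 9 12 10 5 8 7 3 2)(1 6)|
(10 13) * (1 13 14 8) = [0, 13, 2, 3, 4, 5, 6, 7, 1, 9, 14, 11, 12, 10, 8] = (1 13 10 14 8)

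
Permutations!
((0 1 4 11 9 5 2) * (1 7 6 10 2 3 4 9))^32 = ((0 7 6 10 2)(1 9 5 3 4 11))^32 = (0 6 2 7 10)(1 5 4)(3 11 9)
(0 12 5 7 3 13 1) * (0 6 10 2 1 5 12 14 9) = (0 14 9)(1 6 10 2)(3 13 5 7) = [14, 6, 1, 13, 4, 7, 10, 3, 8, 0, 2, 11, 12, 5, 9]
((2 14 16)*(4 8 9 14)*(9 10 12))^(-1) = ((2 4 8 10 12 9 14 16))^(-1) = (2 16 14 9 12 10 8 4)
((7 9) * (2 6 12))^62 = ((2 6 12)(7 9))^62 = (2 12 6)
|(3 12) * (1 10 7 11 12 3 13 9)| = 7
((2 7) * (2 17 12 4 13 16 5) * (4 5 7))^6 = ((2 4 13 16 7 17 12 5))^6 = (2 12 7 13)(4 5 17 16)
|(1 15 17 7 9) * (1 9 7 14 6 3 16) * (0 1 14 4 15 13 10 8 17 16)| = |(0 1 13 10 8 17 4 15 16 14 6 3)| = 12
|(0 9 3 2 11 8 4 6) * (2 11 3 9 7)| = |(0 7 2 3 11 8 4 6)| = 8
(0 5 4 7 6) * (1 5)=[1, 5, 2, 3, 7, 4, 0, 6]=(0 1 5 4 7 6)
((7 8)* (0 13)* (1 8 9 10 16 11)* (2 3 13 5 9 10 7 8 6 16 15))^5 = ((0 5 9 7 10 15 2 3 13)(1 6 16 11))^5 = (0 15 5 2 9 3 7 13 10)(1 6 16 11)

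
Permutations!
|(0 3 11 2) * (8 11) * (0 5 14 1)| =8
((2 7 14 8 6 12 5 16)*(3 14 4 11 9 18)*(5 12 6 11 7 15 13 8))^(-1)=(2 16 5 14 3 18 9 11 8 13 15)(4 7)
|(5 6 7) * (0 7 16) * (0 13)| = |(0 7 5 6 16 13)| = 6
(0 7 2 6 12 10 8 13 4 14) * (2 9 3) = [7, 1, 6, 2, 14, 5, 12, 9, 13, 3, 8, 11, 10, 4, 0] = (0 7 9 3 2 6 12 10 8 13 4 14)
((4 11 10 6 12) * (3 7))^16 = ((3 7)(4 11 10 6 12))^16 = (4 11 10 6 12)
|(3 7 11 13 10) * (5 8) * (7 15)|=6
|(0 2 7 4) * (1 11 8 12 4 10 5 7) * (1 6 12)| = |(0 2 6 12 4)(1 11 8)(5 7 10)| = 15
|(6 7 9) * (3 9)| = 4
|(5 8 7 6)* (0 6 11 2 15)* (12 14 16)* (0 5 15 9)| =|(0 6 15 5 8 7 11 2 9)(12 14 16)| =9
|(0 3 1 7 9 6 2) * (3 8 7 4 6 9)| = 8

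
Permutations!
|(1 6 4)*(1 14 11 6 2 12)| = 12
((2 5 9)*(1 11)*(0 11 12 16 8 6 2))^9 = (0 9 5 2 6 8 16 12 1 11)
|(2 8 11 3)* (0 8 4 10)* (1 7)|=14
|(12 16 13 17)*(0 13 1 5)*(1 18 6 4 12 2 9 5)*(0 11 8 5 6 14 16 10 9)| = |(0 13 17 2)(4 12 10 9 6)(5 11 8)(14 16 18)| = 60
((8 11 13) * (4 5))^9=((4 5)(8 11 13))^9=(13)(4 5)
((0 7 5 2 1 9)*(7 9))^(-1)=((0 9)(1 7 5 2))^(-1)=(0 9)(1 2 5 7)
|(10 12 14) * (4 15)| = 6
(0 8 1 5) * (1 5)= (0 8 5)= [8, 1, 2, 3, 4, 0, 6, 7, 5]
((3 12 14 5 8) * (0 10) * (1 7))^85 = ((0 10)(1 7)(3 12 14 5 8))^85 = (14)(0 10)(1 7)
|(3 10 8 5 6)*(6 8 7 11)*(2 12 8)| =20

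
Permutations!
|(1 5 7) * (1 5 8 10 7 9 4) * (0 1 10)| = 15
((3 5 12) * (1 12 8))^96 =(1 12 3 5 8)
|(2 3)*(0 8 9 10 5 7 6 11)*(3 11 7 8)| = 4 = |(0 3 2 11)(5 8 9 10)(6 7)|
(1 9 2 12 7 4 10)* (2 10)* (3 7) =[0, 9, 12, 7, 2, 5, 6, 4, 8, 10, 1, 11, 3] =(1 9 10)(2 12 3 7 4)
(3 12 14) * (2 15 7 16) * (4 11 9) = [0, 1, 15, 12, 11, 5, 6, 16, 8, 4, 10, 9, 14, 13, 3, 7, 2] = (2 15 7 16)(3 12 14)(4 11 9)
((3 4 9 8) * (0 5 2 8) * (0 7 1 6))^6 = ((0 5 2 8 3 4 9 7 1 6))^6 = (0 9 2 1 3)(4 5 7 8 6)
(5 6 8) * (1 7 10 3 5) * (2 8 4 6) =(1 7 10 3 5 2 8)(4 6) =[0, 7, 8, 5, 6, 2, 4, 10, 1, 9, 3]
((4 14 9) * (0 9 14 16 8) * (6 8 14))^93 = ((0 9 4 16 14 6 8))^93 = (0 4 14 8 9 16 6)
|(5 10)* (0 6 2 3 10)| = |(0 6 2 3 10 5)| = 6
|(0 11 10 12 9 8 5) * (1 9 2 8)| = |(0 11 10 12 2 8 5)(1 9)| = 14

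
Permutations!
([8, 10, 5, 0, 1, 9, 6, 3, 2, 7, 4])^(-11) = [5, 10, 7, 2, 1, 3, 6, 8, 9, 0, 4]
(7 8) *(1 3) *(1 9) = [0, 3, 2, 9, 4, 5, 6, 8, 7, 1] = (1 3 9)(7 8)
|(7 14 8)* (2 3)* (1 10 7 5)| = 6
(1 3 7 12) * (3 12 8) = [0, 12, 2, 7, 4, 5, 6, 8, 3, 9, 10, 11, 1] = (1 12)(3 7 8)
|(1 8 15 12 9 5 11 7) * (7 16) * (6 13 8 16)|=24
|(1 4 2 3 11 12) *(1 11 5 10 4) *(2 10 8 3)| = 6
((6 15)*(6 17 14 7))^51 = (6 15 17 14 7)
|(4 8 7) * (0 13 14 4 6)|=7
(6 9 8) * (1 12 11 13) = [0, 12, 2, 3, 4, 5, 9, 7, 6, 8, 10, 13, 11, 1] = (1 12 11 13)(6 9 8)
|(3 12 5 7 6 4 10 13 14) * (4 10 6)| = 9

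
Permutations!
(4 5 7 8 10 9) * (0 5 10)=(0 5 7 8)(4 10 9)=[5, 1, 2, 3, 10, 7, 6, 8, 0, 4, 9]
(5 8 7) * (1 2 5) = [0, 2, 5, 3, 4, 8, 6, 1, 7] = (1 2 5 8 7)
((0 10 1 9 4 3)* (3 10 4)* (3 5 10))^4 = ((0 4 3)(1 9 5 10))^4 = (10)(0 4 3)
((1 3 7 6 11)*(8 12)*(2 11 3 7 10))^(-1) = ((1 7 6 3 10 2 11)(8 12))^(-1) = (1 11 2 10 3 6 7)(8 12)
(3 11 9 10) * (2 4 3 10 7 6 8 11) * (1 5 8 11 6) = (1 5 8 6 11 9 7)(2 4 3) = [0, 5, 4, 2, 3, 8, 11, 1, 6, 7, 10, 9]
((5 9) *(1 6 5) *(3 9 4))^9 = ((1 6 5 4 3 9))^9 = (1 4)(3 6)(5 9)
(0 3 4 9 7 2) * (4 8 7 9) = (9)(0 3 8 7 2) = [3, 1, 0, 8, 4, 5, 6, 2, 7, 9]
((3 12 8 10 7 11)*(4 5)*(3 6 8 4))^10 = ((3 12 4 5)(6 8 10 7 11))^10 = (3 4)(5 12)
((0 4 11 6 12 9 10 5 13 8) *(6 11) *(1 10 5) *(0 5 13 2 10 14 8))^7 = ((0 4 6 12 9 13)(1 14 8 5 2 10))^7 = (0 4 6 12 9 13)(1 14 8 5 2 10)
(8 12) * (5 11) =(5 11)(8 12) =[0, 1, 2, 3, 4, 11, 6, 7, 12, 9, 10, 5, 8]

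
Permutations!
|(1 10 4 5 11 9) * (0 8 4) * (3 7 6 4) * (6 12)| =12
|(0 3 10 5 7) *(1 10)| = |(0 3 1 10 5 7)| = 6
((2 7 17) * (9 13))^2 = (2 17 7) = ((2 7 17)(9 13))^2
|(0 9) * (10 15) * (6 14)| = |(0 9)(6 14)(10 15)| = 2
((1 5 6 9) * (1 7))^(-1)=(1 7 9 6 5)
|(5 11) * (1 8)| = 2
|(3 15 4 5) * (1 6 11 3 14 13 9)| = |(1 6 11 3 15 4 5 14 13 9)| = 10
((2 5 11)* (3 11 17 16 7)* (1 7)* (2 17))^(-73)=(1 16 17 11 3 7)(2 5)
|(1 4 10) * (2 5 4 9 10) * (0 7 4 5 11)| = |(0 7 4 2 11)(1 9 10)| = 15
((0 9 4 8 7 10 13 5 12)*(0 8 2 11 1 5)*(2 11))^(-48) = (0 8 11 13 12 4 10 5 9 7 1)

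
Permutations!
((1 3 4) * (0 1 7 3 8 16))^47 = ((0 1 8 16)(3 4 7))^47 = (0 16 8 1)(3 7 4)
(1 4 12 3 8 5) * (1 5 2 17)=(1 4 12 3 8 2 17)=[0, 4, 17, 8, 12, 5, 6, 7, 2, 9, 10, 11, 3, 13, 14, 15, 16, 1]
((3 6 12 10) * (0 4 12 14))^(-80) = ((0 4 12 10 3 6 14))^(-80) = (0 3 4 6 12 14 10)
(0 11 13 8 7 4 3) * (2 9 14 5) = (0 11 13 8 7 4 3)(2 9 14 5) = [11, 1, 9, 0, 3, 2, 6, 4, 7, 14, 10, 13, 12, 8, 5]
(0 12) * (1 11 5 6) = (0 12)(1 11 5 6) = [12, 11, 2, 3, 4, 6, 1, 7, 8, 9, 10, 5, 0]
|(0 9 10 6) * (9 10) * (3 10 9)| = 5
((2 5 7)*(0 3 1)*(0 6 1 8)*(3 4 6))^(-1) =(0 8 3 1 6 4)(2 7 5)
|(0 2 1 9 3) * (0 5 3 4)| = |(0 2 1 9 4)(3 5)| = 10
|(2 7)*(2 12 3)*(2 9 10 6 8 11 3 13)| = 12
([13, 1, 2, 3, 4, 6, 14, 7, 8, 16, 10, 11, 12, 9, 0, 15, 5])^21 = [0, 1, 2, 3, 4, 5, 6, 7, 8, 9, 10, 11, 12, 13, 14, 15, 16]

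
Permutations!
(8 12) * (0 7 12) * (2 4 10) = (0 7 12 8)(2 4 10) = [7, 1, 4, 3, 10, 5, 6, 12, 0, 9, 2, 11, 8]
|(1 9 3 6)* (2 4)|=4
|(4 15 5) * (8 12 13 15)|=6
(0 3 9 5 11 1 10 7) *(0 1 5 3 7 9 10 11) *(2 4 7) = (0 2 4 7 1 11 5)(3 10 9) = [2, 11, 4, 10, 7, 0, 6, 1, 8, 3, 9, 5]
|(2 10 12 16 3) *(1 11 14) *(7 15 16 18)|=|(1 11 14)(2 10 12 18 7 15 16 3)|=24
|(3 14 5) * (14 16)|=4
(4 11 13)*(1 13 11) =(1 13 4) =[0, 13, 2, 3, 1, 5, 6, 7, 8, 9, 10, 11, 12, 4]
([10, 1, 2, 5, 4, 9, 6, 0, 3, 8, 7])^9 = [0, 1, 2, 5, 4, 9, 6, 7, 3, 8, 10]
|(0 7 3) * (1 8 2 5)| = 12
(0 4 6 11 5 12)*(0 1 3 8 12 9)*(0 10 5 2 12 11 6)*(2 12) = (0 4)(1 3 8 11 12)(5 9 10) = [4, 3, 2, 8, 0, 9, 6, 7, 11, 10, 5, 12, 1]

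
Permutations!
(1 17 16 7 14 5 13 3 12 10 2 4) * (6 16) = (1 17 6 16 7 14 5 13 3 12 10 2 4) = [0, 17, 4, 12, 1, 13, 16, 14, 8, 9, 2, 11, 10, 3, 5, 15, 7, 6]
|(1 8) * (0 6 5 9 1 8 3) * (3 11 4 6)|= 6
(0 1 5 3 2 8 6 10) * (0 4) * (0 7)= (0 1 5 3 2 8 6 10 4 7)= [1, 5, 8, 2, 7, 3, 10, 0, 6, 9, 4]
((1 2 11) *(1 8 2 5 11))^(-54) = (1 5 11 8 2)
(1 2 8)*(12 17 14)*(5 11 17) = (1 2 8)(5 11 17 14 12) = [0, 2, 8, 3, 4, 11, 6, 7, 1, 9, 10, 17, 5, 13, 12, 15, 16, 14]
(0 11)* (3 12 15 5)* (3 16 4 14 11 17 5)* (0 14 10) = (0 17 5 16 4 10)(3 12 15)(11 14) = [17, 1, 2, 12, 10, 16, 6, 7, 8, 9, 0, 14, 15, 13, 11, 3, 4, 5]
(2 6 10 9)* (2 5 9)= (2 6 10)(5 9)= [0, 1, 6, 3, 4, 9, 10, 7, 8, 5, 2]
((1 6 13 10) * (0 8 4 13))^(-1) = (0 6 1 10 13 4 8)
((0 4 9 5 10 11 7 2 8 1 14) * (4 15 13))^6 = ((0 15 13 4 9 5 10 11 7 2 8 1 14))^6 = (0 10 14 5 1 9 8 4 2 13 7 15 11)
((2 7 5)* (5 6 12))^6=(2 7 6 12 5)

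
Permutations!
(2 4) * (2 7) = (2 4 7) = [0, 1, 4, 3, 7, 5, 6, 2]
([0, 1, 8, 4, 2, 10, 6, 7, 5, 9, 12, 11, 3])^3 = (2 10 4 5 3 8 12)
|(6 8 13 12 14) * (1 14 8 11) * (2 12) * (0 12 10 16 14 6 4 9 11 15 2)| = 20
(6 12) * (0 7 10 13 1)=(0 7 10 13 1)(6 12)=[7, 0, 2, 3, 4, 5, 12, 10, 8, 9, 13, 11, 6, 1]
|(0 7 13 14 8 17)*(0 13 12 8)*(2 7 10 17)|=|(0 10 17 13 14)(2 7 12 8)|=20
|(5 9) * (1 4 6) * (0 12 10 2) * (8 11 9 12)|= 24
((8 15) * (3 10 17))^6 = (17)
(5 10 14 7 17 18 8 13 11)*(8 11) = [0, 1, 2, 3, 4, 10, 6, 17, 13, 9, 14, 5, 12, 8, 7, 15, 16, 18, 11] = (5 10 14 7 17 18 11)(8 13)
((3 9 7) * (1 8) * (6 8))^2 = (1 8 6)(3 7 9) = ((1 6 8)(3 9 7))^2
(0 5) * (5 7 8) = (0 7 8 5) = [7, 1, 2, 3, 4, 0, 6, 8, 5]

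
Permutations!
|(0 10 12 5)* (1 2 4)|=|(0 10 12 5)(1 2 4)|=12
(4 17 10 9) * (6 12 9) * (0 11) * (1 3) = (0 11)(1 3)(4 17 10 6 12 9) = [11, 3, 2, 1, 17, 5, 12, 7, 8, 4, 6, 0, 9, 13, 14, 15, 16, 10]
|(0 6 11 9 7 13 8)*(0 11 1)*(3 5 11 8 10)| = 21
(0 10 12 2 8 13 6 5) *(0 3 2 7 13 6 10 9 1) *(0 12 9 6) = (0 6 5 3 2 8)(1 12 7 13 10 9) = [6, 12, 8, 2, 4, 3, 5, 13, 0, 1, 9, 11, 7, 10]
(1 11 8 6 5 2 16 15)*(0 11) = (0 11 8 6 5 2 16 15 1) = [11, 0, 16, 3, 4, 2, 5, 7, 6, 9, 10, 8, 12, 13, 14, 1, 15]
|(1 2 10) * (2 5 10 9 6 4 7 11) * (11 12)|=21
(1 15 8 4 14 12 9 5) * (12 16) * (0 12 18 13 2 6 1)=(0 12 9 5)(1 15 8 4 14 16 18 13 2 6)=[12, 15, 6, 3, 14, 0, 1, 7, 4, 5, 10, 11, 9, 2, 16, 8, 18, 17, 13]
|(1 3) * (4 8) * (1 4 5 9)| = 6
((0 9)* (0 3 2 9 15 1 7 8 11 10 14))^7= ((0 15 1 7 8 11 10 14)(2 9 3))^7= (0 14 10 11 8 7 1 15)(2 9 3)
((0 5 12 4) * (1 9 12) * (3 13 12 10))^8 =(0 4 12 13 3 10 9 1 5) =((0 5 1 9 10 3 13 12 4))^8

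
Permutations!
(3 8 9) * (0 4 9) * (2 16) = [4, 1, 16, 8, 9, 5, 6, 7, 0, 3, 10, 11, 12, 13, 14, 15, 2] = (0 4 9 3 8)(2 16)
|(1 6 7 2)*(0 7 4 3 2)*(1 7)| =|(0 1 6 4 3 2 7)| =7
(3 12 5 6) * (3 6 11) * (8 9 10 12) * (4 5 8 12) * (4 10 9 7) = (3 12 8 7 4 5 11) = [0, 1, 2, 12, 5, 11, 6, 4, 7, 9, 10, 3, 8]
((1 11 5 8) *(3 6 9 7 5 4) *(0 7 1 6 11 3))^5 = ((0 7 5 8 6 9 1 3 11 4))^5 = (0 9)(1 7)(3 5)(4 6)(8 11)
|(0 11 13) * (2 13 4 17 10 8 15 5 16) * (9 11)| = |(0 9 11 4 17 10 8 15 5 16 2 13)| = 12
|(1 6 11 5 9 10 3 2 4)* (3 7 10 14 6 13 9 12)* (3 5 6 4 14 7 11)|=22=|(1 13 9 7 10 11 6 3 2 14 4)(5 12)|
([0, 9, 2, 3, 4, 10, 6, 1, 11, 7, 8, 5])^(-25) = (1 7 9)(5 11 8 10)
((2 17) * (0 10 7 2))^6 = (0 10 7 2 17)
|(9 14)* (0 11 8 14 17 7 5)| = |(0 11 8 14 9 17 7 5)| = 8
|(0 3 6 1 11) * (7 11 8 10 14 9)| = 10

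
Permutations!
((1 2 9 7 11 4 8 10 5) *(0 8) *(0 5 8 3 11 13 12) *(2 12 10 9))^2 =(0 11 5 12 3 4 1)(7 10 9 13 8)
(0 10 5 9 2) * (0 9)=(0 10 5)(2 9)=[10, 1, 9, 3, 4, 0, 6, 7, 8, 2, 5]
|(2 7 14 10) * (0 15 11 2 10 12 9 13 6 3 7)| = 28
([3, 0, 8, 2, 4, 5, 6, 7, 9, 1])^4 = (0 9 2)(1 8 3)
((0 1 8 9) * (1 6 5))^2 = ((0 6 5 1 8 9))^2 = (0 5 8)(1 9 6)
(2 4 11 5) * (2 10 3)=(2 4 11 5 10 3)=[0, 1, 4, 2, 11, 10, 6, 7, 8, 9, 3, 5]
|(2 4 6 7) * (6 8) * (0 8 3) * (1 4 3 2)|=|(0 8 6 7 1 4 2 3)|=8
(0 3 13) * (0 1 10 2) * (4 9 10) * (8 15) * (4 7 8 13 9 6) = [3, 7, 0, 9, 6, 5, 4, 8, 15, 10, 2, 11, 12, 1, 14, 13] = (0 3 9 10 2)(1 7 8 15 13)(4 6)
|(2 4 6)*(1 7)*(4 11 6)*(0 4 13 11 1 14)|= 9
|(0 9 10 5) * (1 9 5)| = 6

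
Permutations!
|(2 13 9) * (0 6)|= |(0 6)(2 13 9)|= 6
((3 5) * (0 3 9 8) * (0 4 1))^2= ((0 3 5 9 8 4 1))^2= (0 5 8 1 3 9 4)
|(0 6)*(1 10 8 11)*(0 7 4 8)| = |(0 6 7 4 8 11 1 10)| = 8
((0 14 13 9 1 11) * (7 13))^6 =((0 14 7 13 9 1 11))^6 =(0 11 1 9 13 7 14)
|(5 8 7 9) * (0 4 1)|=|(0 4 1)(5 8 7 9)|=12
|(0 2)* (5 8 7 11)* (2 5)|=6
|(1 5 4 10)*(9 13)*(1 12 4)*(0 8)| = 6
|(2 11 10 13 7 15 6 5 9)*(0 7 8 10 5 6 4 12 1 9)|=30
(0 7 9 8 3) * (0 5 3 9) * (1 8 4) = (0 7)(1 8 9 4)(3 5) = [7, 8, 2, 5, 1, 3, 6, 0, 9, 4]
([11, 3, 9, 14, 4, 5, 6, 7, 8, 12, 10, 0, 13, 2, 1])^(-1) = [11, 14, 13, 1, 4, 5, 6, 7, 8, 2, 10, 0, 9, 12, 3]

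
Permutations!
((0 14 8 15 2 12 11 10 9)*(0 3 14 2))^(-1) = ((0 2 12 11 10 9 3 14 8 15))^(-1) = (0 15 8 14 3 9 10 11 12 2)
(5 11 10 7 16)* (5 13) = (5 11 10 7 16 13) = [0, 1, 2, 3, 4, 11, 6, 16, 8, 9, 7, 10, 12, 5, 14, 15, 13]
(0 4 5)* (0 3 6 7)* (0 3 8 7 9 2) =(0 4 5 8 7 3 6 9 2) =[4, 1, 0, 6, 5, 8, 9, 3, 7, 2]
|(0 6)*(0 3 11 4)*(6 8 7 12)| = |(0 8 7 12 6 3 11 4)| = 8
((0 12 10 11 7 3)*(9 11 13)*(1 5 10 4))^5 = ((0 12 4 1 5 10 13 9 11 7 3))^5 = (0 10 3 5 7 1 11 4 9 12 13)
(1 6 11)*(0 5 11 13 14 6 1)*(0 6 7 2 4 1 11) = (0 5)(1 11 6 13 14 7 2 4) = [5, 11, 4, 3, 1, 0, 13, 2, 8, 9, 10, 6, 12, 14, 7]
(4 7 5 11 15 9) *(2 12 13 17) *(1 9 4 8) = (1 9 8)(2 12 13 17)(4 7 5 11 15) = [0, 9, 12, 3, 7, 11, 6, 5, 1, 8, 10, 15, 13, 17, 14, 4, 16, 2]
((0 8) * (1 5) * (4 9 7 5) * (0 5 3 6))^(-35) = (0 8 5 1 4 9 7 3 6)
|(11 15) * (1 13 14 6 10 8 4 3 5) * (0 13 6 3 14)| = |(0 13)(1 6 10 8 4 14 3 5)(11 15)| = 8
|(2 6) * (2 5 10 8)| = 5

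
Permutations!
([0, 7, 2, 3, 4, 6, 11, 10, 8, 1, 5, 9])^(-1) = [0, 9, 2, 3, 4, 10, 5, 1, 8, 11, 7, 6]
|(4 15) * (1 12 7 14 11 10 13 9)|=8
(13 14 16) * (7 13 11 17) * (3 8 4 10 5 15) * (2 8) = [0, 1, 8, 2, 10, 15, 6, 13, 4, 9, 5, 17, 12, 14, 16, 3, 11, 7] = (2 8 4 10 5 15 3)(7 13 14 16 11 17)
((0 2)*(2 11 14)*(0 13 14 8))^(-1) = (0 8 11)(2 14 13)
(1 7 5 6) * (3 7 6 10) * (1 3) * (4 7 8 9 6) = (1 4 7 5 10)(3 8 9 6) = [0, 4, 2, 8, 7, 10, 3, 5, 9, 6, 1]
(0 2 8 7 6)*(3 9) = (0 2 8 7 6)(3 9) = [2, 1, 8, 9, 4, 5, 0, 6, 7, 3]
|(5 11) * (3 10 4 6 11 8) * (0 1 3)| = |(0 1 3 10 4 6 11 5 8)| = 9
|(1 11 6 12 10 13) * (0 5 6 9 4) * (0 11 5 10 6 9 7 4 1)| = |(0 10 13)(1 5 9)(4 11 7)(6 12)| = 6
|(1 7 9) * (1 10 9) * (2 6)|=|(1 7)(2 6)(9 10)|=2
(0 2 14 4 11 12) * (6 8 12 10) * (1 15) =[2, 15, 14, 3, 11, 5, 8, 7, 12, 9, 6, 10, 0, 13, 4, 1] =(0 2 14 4 11 10 6 8 12)(1 15)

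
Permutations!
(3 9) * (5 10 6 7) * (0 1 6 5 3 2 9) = (0 1 6 7 3)(2 9)(5 10) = [1, 6, 9, 0, 4, 10, 7, 3, 8, 2, 5]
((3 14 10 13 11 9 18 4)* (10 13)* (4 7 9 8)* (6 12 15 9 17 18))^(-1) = ((3 14 13 11 8 4)(6 12 15 9)(7 17 18))^(-1) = (3 4 8 11 13 14)(6 9 15 12)(7 18 17)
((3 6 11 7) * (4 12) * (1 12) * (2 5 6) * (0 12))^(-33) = ((0 12 4 1)(2 5 6 11 7 3))^(-33) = (0 1 4 12)(2 11)(3 6)(5 7)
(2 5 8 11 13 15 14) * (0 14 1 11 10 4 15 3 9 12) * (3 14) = (0 3 9 12)(1 11 13 14 2 5 8 10 4 15) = [3, 11, 5, 9, 15, 8, 6, 7, 10, 12, 4, 13, 0, 14, 2, 1]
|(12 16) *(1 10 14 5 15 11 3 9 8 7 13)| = |(1 10 14 5 15 11 3 9 8 7 13)(12 16)| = 22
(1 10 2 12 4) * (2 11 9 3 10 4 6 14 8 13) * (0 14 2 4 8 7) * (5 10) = (0 14 7)(1 8 13 4)(2 12 6)(3 5 10 11 9) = [14, 8, 12, 5, 1, 10, 2, 0, 13, 3, 11, 9, 6, 4, 7]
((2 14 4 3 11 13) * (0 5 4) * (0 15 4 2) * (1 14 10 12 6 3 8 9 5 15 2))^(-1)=((0 15 4 8 9 5 1 14 2 10 12 6 3 11 13))^(-1)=(0 13 11 3 6 12 10 2 14 1 5 9 8 4 15)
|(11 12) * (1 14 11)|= 4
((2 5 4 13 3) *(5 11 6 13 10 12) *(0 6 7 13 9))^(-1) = (0 9 6)(2 3 13 7 11)(4 5 12 10)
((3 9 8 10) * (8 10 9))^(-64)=((3 8 9 10))^(-64)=(10)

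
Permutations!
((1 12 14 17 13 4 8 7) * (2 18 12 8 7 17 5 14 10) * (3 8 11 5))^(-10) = ((1 11 5 14 3 8 17 13 4 7)(2 18 12 10))^(-10) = (2 12)(10 18)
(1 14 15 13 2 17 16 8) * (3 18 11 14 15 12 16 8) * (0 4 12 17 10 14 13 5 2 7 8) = (0 4 12 16 3 18 11 13 7 8 1 15 5 2 10 14 17) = [4, 15, 10, 18, 12, 2, 6, 8, 1, 9, 14, 13, 16, 7, 17, 5, 3, 0, 11]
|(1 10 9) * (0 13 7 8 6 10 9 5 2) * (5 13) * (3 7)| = 6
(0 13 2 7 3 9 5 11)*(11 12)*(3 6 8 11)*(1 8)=[13, 8, 7, 9, 4, 12, 1, 6, 11, 5, 10, 0, 3, 2]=(0 13 2 7 6 1 8 11)(3 9 5 12)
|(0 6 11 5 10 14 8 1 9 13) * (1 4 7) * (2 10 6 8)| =|(0 8 4 7 1 9 13)(2 10 14)(5 6 11)| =21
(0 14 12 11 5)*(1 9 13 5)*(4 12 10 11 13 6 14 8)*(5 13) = (0 8 4 12 5)(1 9 6 14 10 11) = [8, 9, 2, 3, 12, 0, 14, 7, 4, 6, 11, 1, 5, 13, 10]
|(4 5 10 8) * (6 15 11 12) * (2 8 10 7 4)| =|(2 8)(4 5 7)(6 15 11 12)| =12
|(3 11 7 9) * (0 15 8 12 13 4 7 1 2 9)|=|(0 15 8 12 13 4 7)(1 2 9 3 11)|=35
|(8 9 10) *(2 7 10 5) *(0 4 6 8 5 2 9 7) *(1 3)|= |(0 4 6 8 7 10 5 9 2)(1 3)|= 18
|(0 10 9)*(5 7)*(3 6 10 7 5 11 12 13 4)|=10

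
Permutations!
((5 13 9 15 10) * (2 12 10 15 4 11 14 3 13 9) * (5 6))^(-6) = (15)(2 9 13 5 3 6 14 10 11 12 4)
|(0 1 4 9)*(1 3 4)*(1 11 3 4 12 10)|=|(0 4 9)(1 11 3 12 10)|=15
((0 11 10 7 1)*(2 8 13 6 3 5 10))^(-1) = (0 1 7 10 5 3 6 13 8 2 11) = ((0 11 2 8 13 6 3 5 10 7 1))^(-1)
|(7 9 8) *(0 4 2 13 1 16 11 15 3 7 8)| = |(0 4 2 13 1 16 11 15 3 7 9)| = 11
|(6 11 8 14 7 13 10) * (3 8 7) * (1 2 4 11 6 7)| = |(1 2 4 11)(3 8 14)(7 13 10)| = 12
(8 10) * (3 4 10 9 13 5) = [0, 1, 2, 4, 10, 3, 6, 7, 9, 13, 8, 11, 12, 5] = (3 4 10 8 9 13 5)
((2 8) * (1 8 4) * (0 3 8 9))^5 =(0 1 2 3 9 4 8)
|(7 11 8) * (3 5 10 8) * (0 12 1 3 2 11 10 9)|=|(0 12 1 3 5 9)(2 11)(7 10 8)|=6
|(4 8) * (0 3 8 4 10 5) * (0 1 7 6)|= 8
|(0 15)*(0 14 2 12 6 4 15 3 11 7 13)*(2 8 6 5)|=|(0 3 11 7 13)(2 12 5)(4 15 14 8 6)|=15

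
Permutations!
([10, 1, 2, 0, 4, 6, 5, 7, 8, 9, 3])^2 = [3, 1, 2, 10, 4, 5, 6, 7, 8, 9, 0]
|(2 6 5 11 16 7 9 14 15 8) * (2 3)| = |(2 6 5 11 16 7 9 14 15 8 3)| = 11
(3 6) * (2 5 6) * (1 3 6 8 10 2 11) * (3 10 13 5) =(1 10 2 3 11)(5 8 13) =[0, 10, 3, 11, 4, 8, 6, 7, 13, 9, 2, 1, 12, 5]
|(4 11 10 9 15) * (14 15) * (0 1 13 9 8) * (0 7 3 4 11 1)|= 11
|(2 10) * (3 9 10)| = |(2 3 9 10)| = 4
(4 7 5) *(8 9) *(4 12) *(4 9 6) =(4 7 5 12 9 8 6) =[0, 1, 2, 3, 7, 12, 4, 5, 6, 8, 10, 11, 9]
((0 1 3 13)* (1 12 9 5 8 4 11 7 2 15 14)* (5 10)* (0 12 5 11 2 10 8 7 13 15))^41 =(0 8 13 7 2 9 11 5 4 12 10)(1 3 15 14)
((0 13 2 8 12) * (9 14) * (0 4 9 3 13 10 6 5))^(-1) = ((0 10 6 5)(2 8 12 4 9 14 3 13))^(-1) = (0 5 6 10)(2 13 3 14 9 4 12 8)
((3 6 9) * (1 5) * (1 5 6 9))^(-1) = ((1 6)(3 9))^(-1) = (1 6)(3 9)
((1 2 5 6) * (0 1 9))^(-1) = ((0 1 2 5 6 9))^(-1) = (0 9 6 5 2 1)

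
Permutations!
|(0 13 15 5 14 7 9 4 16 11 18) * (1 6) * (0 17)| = 12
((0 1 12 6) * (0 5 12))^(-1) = ((0 1)(5 12 6))^(-1) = (0 1)(5 6 12)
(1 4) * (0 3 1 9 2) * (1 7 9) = (0 3 7 9 2)(1 4) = [3, 4, 0, 7, 1, 5, 6, 9, 8, 2]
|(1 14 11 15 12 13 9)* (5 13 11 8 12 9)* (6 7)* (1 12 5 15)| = |(1 14 8 5 13 15 9 12 11)(6 7)| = 18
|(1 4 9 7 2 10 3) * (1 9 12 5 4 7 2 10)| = 6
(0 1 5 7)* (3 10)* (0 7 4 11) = (0 1 5 4 11)(3 10) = [1, 5, 2, 10, 11, 4, 6, 7, 8, 9, 3, 0]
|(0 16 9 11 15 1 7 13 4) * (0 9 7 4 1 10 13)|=|(0 16 7)(1 4 9 11 15 10 13)|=21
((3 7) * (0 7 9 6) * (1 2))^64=(0 6 9 3 7)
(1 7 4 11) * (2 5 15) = (1 7 4 11)(2 5 15) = [0, 7, 5, 3, 11, 15, 6, 4, 8, 9, 10, 1, 12, 13, 14, 2]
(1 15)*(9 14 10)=(1 15)(9 14 10)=[0, 15, 2, 3, 4, 5, 6, 7, 8, 14, 9, 11, 12, 13, 10, 1]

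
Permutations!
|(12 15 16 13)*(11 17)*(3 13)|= |(3 13 12 15 16)(11 17)|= 10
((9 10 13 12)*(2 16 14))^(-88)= ((2 16 14)(9 10 13 12))^(-88)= (2 14 16)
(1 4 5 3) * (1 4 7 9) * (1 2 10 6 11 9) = (1 7)(2 10 6 11 9)(3 4 5) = [0, 7, 10, 4, 5, 3, 11, 1, 8, 2, 6, 9]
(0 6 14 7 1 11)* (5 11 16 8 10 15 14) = [6, 16, 2, 3, 4, 11, 5, 1, 10, 9, 15, 0, 12, 13, 7, 14, 8] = (0 6 5 11)(1 16 8 10 15 14 7)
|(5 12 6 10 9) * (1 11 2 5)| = 8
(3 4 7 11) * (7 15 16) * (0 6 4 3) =(0 6 4 15 16 7 11) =[6, 1, 2, 3, 15, 5, 4, 11, 8, 9, 10, 0, 12, 13, 14, 16, 7]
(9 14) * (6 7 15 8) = [0, 1, 2, 3, 4, 5, 7, 15, 6, 14, 10, 11, 12, 13, 9, 8] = (6 7 15 8)(9 14)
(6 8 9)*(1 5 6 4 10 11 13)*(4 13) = (1 5 6 8 9 13)(4 10 11) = [0, 5, 2, 3, 10, 6, 8, 7, 9, 13, 11, 4, 12, 1]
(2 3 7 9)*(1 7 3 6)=[0, 7, 6, 3, 4, 5, 1, 9, 8, 2]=(1 7 9 2 6)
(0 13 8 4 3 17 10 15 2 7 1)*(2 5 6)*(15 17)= (0 13 8 4 3 15 5 6 2 7 1)(10 17)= [13, 0, 7, 15, 3, 6, 2, 1, 4, 9, 17, 11, 12, 8, 14, 5, 16, 10]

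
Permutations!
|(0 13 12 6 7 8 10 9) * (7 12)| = 6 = |(0 13 7 8 10 9)(6 12)|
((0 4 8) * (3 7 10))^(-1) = (0 8 4)(3 10 7)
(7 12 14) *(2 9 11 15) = [0, 1, 9, 3, 4, 5, 6, 12, 8, 11, 10, 15, 14, 13, 7, 2] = (2 9 11 15)(7 12 14)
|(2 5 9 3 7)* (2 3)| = 6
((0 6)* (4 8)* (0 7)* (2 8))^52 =(0 6 7)(2 8 4)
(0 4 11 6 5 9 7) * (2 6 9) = (0 4 11 9 7)(2 6 5) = [4, 1, 6, 3, 11, 2, 5, 0, 8, 7, 10, 9]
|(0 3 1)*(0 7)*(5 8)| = 4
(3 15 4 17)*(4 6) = (3 15 6 4 17) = [0, 1, 2, 15, 17, 5, 4, 7, 8, 9, 10, 11, 12, 13, 14, 6, 16, 3]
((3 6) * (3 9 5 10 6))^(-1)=((5 10 6 9))^(-1)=(5 9 6 10)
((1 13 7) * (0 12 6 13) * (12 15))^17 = ((0 15 12 6 13 7 1))^17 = (0 6 1 12 7 15 13)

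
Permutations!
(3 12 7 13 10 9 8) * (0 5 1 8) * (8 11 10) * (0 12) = [5, 11, 2, 0, 4, 1, 6, 13, 3, 12, 9, 10, 7, 8] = (0 5 1 11 10 9 12 7 13 8 3)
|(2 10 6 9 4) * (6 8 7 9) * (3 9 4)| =10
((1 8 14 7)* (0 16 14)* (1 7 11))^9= ((0 16 14 11 1 8))^9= (0 11)(1 16)(8 14)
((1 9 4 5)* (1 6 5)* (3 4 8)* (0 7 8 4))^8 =((0 7 8 3)(1 9 4)(5 6))^8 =(1 4 9)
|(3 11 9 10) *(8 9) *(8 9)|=4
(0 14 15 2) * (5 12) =(0 14 15 2)(5 12) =[14, 1, 0, 3, 4, 12, 6, 7, 8, 9, 10, 11, 5, 13, 15, 2]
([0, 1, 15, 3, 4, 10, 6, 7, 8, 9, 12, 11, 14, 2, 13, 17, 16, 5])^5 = (2 12 17 13 10 15 14 5)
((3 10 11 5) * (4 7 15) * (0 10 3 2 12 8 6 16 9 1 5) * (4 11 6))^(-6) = (0 12 6 4 9 15 5)(1 11 2 10 8 16 7)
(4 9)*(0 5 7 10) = (0 5 7 10)(4 9) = [5, 1, 2, 3, 9, 7, 6, 10, 8, 4, 0]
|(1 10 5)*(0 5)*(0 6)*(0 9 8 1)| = 10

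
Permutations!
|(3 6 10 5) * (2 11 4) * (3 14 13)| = 6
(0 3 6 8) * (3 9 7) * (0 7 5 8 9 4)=(0 4)(3 6 9 5 8 7)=[4, 1, 2, 6, 0, 8, 9, 3, 7, 5]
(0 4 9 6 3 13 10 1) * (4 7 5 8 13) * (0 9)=(0 7 5 8 13 10 1 9 6 3 4)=[7, 9, 2, 4, 0, 8, 3, 5, 13, 6, 1, 11, 12, 10]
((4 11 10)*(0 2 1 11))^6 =(11)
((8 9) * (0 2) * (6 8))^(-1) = (0 2)(6 9 8)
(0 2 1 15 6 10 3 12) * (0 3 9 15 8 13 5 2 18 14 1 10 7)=[18, 8, 10, 12, 4, 2, 7, 0, 13, 15, 9, 11, 3, 5, 1, 6, 16, 17, 14]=(0 18 14 1 8 13 5 2 10 9 15 6 7)(3 12)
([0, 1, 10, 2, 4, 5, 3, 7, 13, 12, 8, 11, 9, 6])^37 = (2 10 8 13 6 3)(9 12)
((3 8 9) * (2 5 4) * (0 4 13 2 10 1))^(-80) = (2 5 13)(3 8 9)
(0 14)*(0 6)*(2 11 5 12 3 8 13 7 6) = (0 14 2 11 5 12 3 8 13 7 6) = [14, 1, 11, 8, 4, 12, 0, 6, 13, 9, 10, 5, 3, 7, 2]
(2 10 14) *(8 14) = [0, 1, 10, 3, 4, 5, 6, 7, 14, 9, 8, 11, 12, 13, 2] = (2 10 8 14)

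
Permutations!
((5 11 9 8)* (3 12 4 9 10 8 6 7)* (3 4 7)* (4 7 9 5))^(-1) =(3 6 9 12)(4 8 10 11 5) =((3 12 9 6)(4 5 11 10 8))^(-1)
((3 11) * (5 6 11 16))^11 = (3 16 5 6 11)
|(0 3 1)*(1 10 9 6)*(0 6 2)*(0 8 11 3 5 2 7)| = 18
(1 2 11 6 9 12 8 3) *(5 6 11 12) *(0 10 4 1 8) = (0 10 4 1 2 12)(3 8)(5 6 9) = [10, 2, 12, 8, 1, 6, 9, 7, 3, 5, 4, 11, 0]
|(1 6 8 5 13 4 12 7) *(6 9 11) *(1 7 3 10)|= 11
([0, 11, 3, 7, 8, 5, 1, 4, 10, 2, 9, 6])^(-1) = (1 6 11)(2 9 10 8 4 7 3)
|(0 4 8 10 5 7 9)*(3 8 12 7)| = 20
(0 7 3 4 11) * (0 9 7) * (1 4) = [0, 4, 2, 1, 11, 5, 6, 3, 8, 7, 10, 9] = (1 4 11 9 7 3)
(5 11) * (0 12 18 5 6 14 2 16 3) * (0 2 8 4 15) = (0 12 18 5 11 6 14 8 4 15)(2 16 3) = [12, 1, 16, 2, 15, 11, 14, 7, 4, 9, 10, 6, 18, 13, 8, 0, 3, 17, 5]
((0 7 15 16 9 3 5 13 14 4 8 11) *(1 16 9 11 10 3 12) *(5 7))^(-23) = (0 3 11 10 16 8 1 4 12 14 9 13 15 5 7)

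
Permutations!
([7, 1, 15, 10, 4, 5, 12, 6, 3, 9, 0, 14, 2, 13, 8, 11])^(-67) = (0 10 3 8 14 11 15 2 12 6 7)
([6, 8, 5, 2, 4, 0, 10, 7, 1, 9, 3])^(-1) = (0 5 2 3 10 6)(1 8)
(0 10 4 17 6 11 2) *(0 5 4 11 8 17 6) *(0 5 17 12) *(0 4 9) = [10, 1, 17, 3, 6, 9, 8, 7, 12, 0, 11, 2, 4, 13, 14, 15, 16, 5] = (0 10 11 2 17 5 9)(4 6 8 12)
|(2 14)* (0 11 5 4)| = |(0 11 5 4)(2 14)| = 4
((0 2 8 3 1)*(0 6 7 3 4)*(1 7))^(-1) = (0 4 8 2)(1 6)(3 7)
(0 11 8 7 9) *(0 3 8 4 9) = [11, 1, 2, 8, 9, 5, 6, 0, 7, 3, 10, 4] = (0 11 4 9 3 8 7)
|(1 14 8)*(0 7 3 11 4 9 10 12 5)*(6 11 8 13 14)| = 12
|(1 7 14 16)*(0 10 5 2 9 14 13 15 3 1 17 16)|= |(0 10 5 2 9 14)(1 7 13 15 3)(16 17)|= 30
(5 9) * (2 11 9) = [0, 1, 11, 3, 4, 2, 6, 7, 8, 5, 10, 9] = (2 11 9 5)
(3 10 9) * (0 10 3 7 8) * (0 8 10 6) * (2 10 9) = [6, 1, 10, 3, 4, 5, 0, 9, 8, 7, 2] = (0 6)(2 10)(7 9)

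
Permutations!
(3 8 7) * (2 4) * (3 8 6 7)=(2 4)(3 6 7 8)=[0, 1, 4, 6, 2, 5, 7, 8, 3]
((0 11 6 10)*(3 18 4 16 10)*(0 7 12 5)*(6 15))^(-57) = (0 6 4 7)(3 16 12 11)(5 15 18 10)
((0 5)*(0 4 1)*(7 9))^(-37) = ((0 5 4 1)(7 9))^(-37) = (0 1 4 5)(7 9)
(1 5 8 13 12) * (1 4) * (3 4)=(1 5 8 13 12 3 4)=[0, 5, 2, 4, 1, 8, 6, 7, 13, 9, 10, 11, 3, 12]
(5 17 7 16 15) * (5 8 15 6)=[0, 1, 2, 3, 4, 17, 5, 16, 15, 9, 10, 11, 12, 13, 14, 8, 6, 7]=(5 17 7 16 6)(8 15)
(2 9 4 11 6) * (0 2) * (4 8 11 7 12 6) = (0 2 9 8 11 4 7 12 6) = [2, 1, 9, 3, 7, 5, 0, 12, 11, 8, 10, 4, 6]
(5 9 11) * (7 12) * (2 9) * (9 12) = (2 12 7 9 11 5) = [0, 1, 12, 3, 4, 2, 6, 9, 8, 11, 10, 5, 7]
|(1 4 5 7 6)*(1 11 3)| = |(1 4 5 7 6 11 3)| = 7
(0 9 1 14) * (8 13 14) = (0 9 1 8 13 14) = [9, 8, 2, 3, 4, 5, 6, 7, 13, 1, 10, 11, 12, 14, 0]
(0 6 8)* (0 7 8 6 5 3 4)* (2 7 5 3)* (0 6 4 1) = (0 3 1)(2 7 8 5)(4 6) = [3, 0, 7, 1, 6, 2, 4, 8, 5]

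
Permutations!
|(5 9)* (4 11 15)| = |(4 11 15)(5 9)| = 6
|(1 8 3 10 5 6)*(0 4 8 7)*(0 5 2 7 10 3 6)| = |(0 4 8 6 1 10 2 7 5)| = 9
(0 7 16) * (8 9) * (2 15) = [7, 1, 15, 3, 4, 5, 6, 16, 9, 8, 10, 11, 12, 13, 14, 2, 0] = (0 7 16)(2 15)(8 9)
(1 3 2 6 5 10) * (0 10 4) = (0 10 1 3 2 6 5 4) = [10, 3, 6, 2, 0, 4, 5, 7, 8, 9, 1]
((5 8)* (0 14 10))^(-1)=((0 14 10)(5 8))^(-1)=(0 10 14)(5 8)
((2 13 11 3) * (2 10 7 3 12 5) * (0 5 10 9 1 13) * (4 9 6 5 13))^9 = ((0 13 11 12 10 7 3 6 5 2)(1 4 9))^9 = (0 2 5 6 3 7 10 12 11 13)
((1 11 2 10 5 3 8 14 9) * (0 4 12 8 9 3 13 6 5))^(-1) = ((0 4 12 8 14 3 9 1 11 2 10)(5 13 6))^(-1) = (0 10 2 11 1 9 3 14 8 12 4)(5 6 13)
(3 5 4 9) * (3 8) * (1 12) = [0, 12, 2, 5, 9, 4, 6, 7, 3, 8, 10, 11, 1] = (1 12)(3 5 4 9 8)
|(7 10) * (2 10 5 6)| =5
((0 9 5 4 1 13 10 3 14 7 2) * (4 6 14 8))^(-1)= (0 2 7 14 6 5 9)(1 4 8 3 10 13)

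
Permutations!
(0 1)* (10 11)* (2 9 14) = (0 1)(2 9 14)(10 11) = [1, 0, 9, 3, 4, 5, 6, 7, 8, 14, 11, 10, 12, 13, 2]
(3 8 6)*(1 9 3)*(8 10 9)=[0, 8, 2, 10, 4, 5, 1, 7, 6, 3, 9]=(1 8 6)(3 10 9)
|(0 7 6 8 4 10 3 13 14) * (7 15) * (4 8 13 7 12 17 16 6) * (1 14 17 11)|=|(0 15 12 11 1 14)(3 7 4 10)(6 13 17 16)|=12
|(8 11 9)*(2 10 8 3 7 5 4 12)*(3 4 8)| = 10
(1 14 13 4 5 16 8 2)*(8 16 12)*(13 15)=[0, 14, 1, 3, 5, 12, 6, 7, 2, 9, 10, 11, 8, 4, 15, 13, 16]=(16)(1 14 15 13 4 5 12 8 2)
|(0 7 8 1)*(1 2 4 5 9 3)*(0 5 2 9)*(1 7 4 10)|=|(0 4 2 10 1 5)(3 7 8 9)|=12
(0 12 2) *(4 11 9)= [12, 1, 0, 3, 11, 5, 6, 7, 8, 4, 10, 9, 2]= (0 12 2)(4 11 9)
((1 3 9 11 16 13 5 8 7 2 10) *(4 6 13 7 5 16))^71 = (1 6 10 4 2 11 7 9 16 3 13)(5 8)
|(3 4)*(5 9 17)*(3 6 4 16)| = 6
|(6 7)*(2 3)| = |(2 3)(6 7)| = 2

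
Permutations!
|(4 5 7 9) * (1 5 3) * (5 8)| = |(1 8 5 7 9 4 3)| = 7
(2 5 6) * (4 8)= [0, 1, 5, 3, 8, 6, 2, 7, 4]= (2 5 6)(4 8)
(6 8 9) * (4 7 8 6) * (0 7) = (0 7 8 9 4) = [7, 1, 2, 3, 0, 5, 6, 8, 9, 4]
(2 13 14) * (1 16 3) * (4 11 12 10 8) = (1 16 3)(2 13 14)(4 11 12 10 8) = [0, 16, 13, 1, 11, 5, 6, 7, 4, 9, 8, 12, 10, 14, 2, 15, 3]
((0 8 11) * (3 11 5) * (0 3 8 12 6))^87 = ((0 12 6)(3 11)(5 8))^87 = (12)(3 11)(5 8)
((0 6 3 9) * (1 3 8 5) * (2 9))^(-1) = ((0 6 8 5 1 3 2 9))^(-1) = (0 9 2 3 1 5 8 6)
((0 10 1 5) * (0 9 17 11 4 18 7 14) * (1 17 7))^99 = ((0 10 17 11 4 18 1 5 9 7 14))^99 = (18)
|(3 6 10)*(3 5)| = |(3 6 10 5)| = 4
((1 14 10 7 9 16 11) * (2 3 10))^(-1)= (1 11 16 9 7 10 3 2 14)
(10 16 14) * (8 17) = (8 17)(10 16 14) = [0, 1, 2, 3, 4, 5, 6, 7, 17, 9, 16, 11, 12, 13, 10, 15, 14, 8]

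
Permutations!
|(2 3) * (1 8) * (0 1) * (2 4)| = 3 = |(0 1 8)(2 3 4)|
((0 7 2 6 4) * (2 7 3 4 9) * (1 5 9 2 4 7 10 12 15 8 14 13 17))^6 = ((0 3 7 10 12 15 8 14 13 17 1 5 9 4)(2 6))^6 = (0 8 9 12 1 7 13)(3 14 4 15 5 10 17)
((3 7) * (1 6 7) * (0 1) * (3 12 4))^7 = (12)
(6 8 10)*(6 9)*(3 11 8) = [0, 1, 2, 11, 4, 5, 3, 7, 10, 6, 9, 8] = (3 11 8 10 9 6)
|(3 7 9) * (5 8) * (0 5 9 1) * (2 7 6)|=|(0 5 8 9 3 6 2 7 1)|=9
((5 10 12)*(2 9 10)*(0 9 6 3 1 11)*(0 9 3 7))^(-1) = (0 7 6 2 5 12 10 9 11 1 3)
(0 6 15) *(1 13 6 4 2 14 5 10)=(0 4 2 14 5 10 1 13 6 15)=[4, 13, 14, 3, 2, 10, 15, 7, 8, 9, 1, 11, 12, 6, 5, 0]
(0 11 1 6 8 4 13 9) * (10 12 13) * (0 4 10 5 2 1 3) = (0 11 3)(1 6 8 10 12 13 9 4 5 2) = [11, 6, 1, 0, 5, 2, 8, 7, 10, 4, 12, 3, 13, 9]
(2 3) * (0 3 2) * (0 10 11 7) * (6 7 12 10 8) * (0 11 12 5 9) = (0 3 8 6 7 11 5 9)(10 12) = [3, 1, 2, 8, 4, 9, 7, 11, 6, 0, 12, 5, 10]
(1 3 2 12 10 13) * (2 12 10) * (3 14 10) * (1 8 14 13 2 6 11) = [0, 13, 3, 12, 4, 5, 11, 7, 14, 9, 2, 1, 6, 8, 10] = (1 13 8 14 10 2 3 12 6 11)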